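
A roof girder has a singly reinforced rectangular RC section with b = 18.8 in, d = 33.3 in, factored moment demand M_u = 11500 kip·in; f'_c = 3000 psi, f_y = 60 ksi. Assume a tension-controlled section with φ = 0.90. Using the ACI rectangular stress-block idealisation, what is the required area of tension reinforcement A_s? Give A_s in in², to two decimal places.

M_n = M_u/φ = 11500/0.90 = 12777.8 kip·in.
From M_n = 0.85 f'_c a b (d − a/2):
a = d − √(d² − 2M_n/(0.85 f'_c b)) = 33.3 − √(33.3² − 2 × 12777.8/(0.85 × 3 × 18.8)) = 9.304 in.
A_s = 0.85 f'_c a b / f_y = 0.85 × 3 × 9.304 × 18.8 / 60 = 7.434 in².

A_s ≈ 7.43 in²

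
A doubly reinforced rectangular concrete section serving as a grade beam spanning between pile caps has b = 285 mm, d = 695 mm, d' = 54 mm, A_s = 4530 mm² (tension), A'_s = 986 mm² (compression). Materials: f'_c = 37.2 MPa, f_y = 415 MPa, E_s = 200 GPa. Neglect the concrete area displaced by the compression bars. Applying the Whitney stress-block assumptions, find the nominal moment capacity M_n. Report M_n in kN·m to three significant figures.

M_n ≈ 1160 kN·m

Assume both tension and compression steel yield.
Net tension couple steel: A_s − A'_s = 3544 mm².
a = (A_s − A'_s) f_y / (0.85 f'_c b) = 1470760/(0.85 × 37.2 × 285) = 163.21 mm.
c = a/β₁ = 163.21/0.784 = 208.18 mm; ε'_s = 0.003(c − d')/c = 0.0022 ≥ f_y/E_s = 0.0021, so compression steel does yield.
M_n = (A_s − A'_s) f_y (d − a/2) + A'_s f_y (d − d') = [1470760 × (695 − 81.605) + 409190 × (695 − 54)] × 10⁻⁶ = 902.16 + 262.29 = 1164.45 kN·m.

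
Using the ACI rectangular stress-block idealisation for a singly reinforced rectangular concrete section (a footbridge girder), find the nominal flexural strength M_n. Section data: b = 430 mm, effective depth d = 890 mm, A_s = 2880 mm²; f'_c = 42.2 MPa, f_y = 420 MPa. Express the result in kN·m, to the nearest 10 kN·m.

T = A_s f_y = 2880 × 420 = 1209600 N = 1209.6 kN.
From C = T: a = T/(0.85 f'_c b) = 1209600/(0.85 × 42.2 × 430) = 78.42 mm.
M_n = T(d − a/2) = 1209.6 kN × (890 − 39.21) mm = 1029.12 kN·m.

M_n ≈ 1030 kN·m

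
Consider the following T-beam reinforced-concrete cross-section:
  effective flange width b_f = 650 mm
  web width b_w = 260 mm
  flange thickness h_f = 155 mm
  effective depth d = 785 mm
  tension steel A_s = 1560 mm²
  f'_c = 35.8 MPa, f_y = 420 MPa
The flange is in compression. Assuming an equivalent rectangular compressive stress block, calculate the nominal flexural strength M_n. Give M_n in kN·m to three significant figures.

Tension: T = A_s f_y = 1560 × 420 = 655200 N.
Try a within the flange: a = T/(0.85 f'_c b_f) = 655200/(0.85 × 35.8 × 650) = 33.13 mm.
Since a = 33.13 ≤ h_f = 155 mm, the stress block lies entirely in the flange; analyse as a rectangular beam of width b_f.
M_n = T(d − a/2) = 655200 × (785 − 16.565) = 503.48 × 10⁶ N·mm.
M_n = 503.48 kN·m.

M_n ≈ 503 kN·m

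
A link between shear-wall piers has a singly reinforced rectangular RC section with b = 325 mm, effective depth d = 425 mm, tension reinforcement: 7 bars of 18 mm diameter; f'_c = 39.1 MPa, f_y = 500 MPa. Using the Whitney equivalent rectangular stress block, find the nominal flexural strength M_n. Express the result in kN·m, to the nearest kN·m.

M_n ≈ 341 kN·m

A_s = 7 × 254 = 1778 mm².
T = A_s f_y = 1778 × 500 = 889000 N = 889 kN.
From C = T: a = T/(0.85 f'_c b) = 889000/(0.85 × 39.1 × 325) = 82.30 mm.
M_n = T(d − a/2) = 889 kN × (425 − 41.15) mm = 341.24 kN·m.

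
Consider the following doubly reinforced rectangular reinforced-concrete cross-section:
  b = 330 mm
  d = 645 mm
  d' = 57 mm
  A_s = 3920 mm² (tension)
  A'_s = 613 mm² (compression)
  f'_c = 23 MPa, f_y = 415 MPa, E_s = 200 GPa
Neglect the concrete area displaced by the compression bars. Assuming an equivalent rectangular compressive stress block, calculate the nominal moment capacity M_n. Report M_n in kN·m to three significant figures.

Assume both tension and compression steel yield.
Net tension couple steel: A_s − A'_s = 3307 mm².
a = (A_s − A'_s) f_y / (0.85 f'_c b) = 1372405/(0.85 × 23 × 330) = 212.73 mm.
c = a/β₁ = 212.73/0.85 = 250.27 mm; ε'_s = 0.003(c − d')/c = 0.0023 ≥ f_y/E_s = 0.0021, so compression steel does yield.
M_n = (A_s − A'_s) f_y (d − a/2) + A'_s f_y (d − d') = [1372405 × (645 − 106.365) + 254395 × (645 − 57)] × 10⁻⁶ = 739.23 + 149.58 = 888.81 kN·m.

M_n ≈ 889 kN·m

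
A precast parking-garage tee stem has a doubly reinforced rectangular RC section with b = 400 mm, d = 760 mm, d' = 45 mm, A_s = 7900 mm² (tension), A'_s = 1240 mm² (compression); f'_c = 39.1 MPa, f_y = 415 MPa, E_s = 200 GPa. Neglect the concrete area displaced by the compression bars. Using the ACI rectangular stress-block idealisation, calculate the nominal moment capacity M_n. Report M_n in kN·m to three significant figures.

M_n ≈ 2180 kN·m

Assume both tension and compression steel yield.
Net tension couple steel: A_s − A'_s = 6660 mm².
a = (A_s − A'_s) f_y / (0.85 f'_c b) = 2763900/(0.85 × 39.1 × 400) = 207.91 mm.
c = a/β₁ = 207.91/0.771 = 269.66 mm; ε'_s = 0.003(c − d')/c = 0.0025 ≥ f_y/E_s = 0.0021, so compression steel does yield.
M_n = (A_s − A'_s) f_y (d − a/2) + A'_s f_y (d − d') = [2763900 × (760 − 103.955) + 514600 × (760 − 45)] × 10⁻⁶ = 1813.24 + 367.94 = 2181.18 kN·m.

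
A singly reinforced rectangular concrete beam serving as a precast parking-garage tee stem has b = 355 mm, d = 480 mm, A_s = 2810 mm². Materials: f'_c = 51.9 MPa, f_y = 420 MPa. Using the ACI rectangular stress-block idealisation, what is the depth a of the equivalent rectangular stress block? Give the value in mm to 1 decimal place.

a ≈ 75.4 mm

T = A_s f_y = 2810 × 420 = 1180200 N = 1180.2 kN.
Setting C = 0.85 f'_c a b equal to T: a = 1180200/(0.85 × 51.9 × 355) = 75.4 mm.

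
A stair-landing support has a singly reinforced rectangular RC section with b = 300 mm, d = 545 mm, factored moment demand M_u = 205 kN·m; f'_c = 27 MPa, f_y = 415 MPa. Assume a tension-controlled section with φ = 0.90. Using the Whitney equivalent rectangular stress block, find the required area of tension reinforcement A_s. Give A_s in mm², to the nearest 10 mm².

M_n = M_u/φ = 205/0.90 = 227.778 kN·m.
With M_n = 0.85 f'_c a b (d − a/2), solve the quadratic for a:
a = d − √(d² − 2M_n/(0.85 f'_c b)) = 545 − √(545² − 2 × 227.778×10⁶/(0.85 × 27 × 300)) = 64.52 mm.
A_s = 0.85 f'_c a b / f_y = 0.85 × 27 × 64.52 × 300 / 415 = 1070.4 mm².

A_s ≈ 1070 mm²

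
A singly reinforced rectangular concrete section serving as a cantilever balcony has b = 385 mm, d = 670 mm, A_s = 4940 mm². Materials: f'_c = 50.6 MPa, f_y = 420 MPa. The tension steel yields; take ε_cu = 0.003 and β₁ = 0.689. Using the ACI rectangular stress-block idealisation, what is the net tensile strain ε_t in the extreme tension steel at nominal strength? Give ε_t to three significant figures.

a = A_s f_y/(0.85 f'_c b) = 125.30 mm.
β₁ = 0.689, so c = a/β₁ = 125.30/0.689 = 181.86 mm.
From the linear strain diagram with ε_cu = 0.003: ε_t = 0.003 (d − c)/c = 0.003 × (670 − 181.86)/181.86 = 0.00805.
Since ε_t ≥ 0.005, the section is tension-controlled.

ε_t ≈ 0.00805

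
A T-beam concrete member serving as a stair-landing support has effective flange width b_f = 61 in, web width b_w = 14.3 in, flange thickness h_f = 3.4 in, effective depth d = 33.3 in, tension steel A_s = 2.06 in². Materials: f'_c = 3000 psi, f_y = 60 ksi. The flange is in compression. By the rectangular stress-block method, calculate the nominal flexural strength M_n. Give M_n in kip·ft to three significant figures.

Tension: T = A_s f_y = 2.06 × 60 = 123.6 kips.
Try a within the flange: a = T/(0.85 f'_c b_f) = 123.6/(0.85 × 3 × 61) = 0.795 in.
Since a = 0.795 ≤ h_f = 3.4 in, the stress block lies entirely in the flange; analyse as a rectangular beam of width b_f.
M_n = T(d − a/2) = 123.6 × (33.3 − 0.3975) = 4066.7 kip·in.
M_n = 4066.7/12 = 338.89 kip·ft.

M_n ≈ 339 kip·ft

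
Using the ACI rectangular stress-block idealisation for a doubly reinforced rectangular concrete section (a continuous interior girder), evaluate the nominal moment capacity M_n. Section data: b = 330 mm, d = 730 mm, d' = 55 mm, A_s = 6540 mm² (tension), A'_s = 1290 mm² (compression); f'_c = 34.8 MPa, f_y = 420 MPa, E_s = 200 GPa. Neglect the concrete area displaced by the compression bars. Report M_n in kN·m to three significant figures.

M_n ≈ 1730 kN·m

Assume both tension and compression steel yield.
Net tension couple steel: A_s − A'_s = 5250 mm².
a = (A_s − A'_s) f_y / (0.85 f'_c b) = 2205000/(0.85 × 34.8 × 330) = 225.89 mm.
c = a/β₁ = 225.89/0.801 = 282.01 mm; ε'_s = 0.003(c − d')/c = 0.0024 ≥ f_y/E_s = 0.0021, so compression steel does yield.
M_n = (A_s − A'_s) f_y (d − a/2) + A'_s f_y (d − d') = [2205000 × (730 − 112.945) + 541800 × (730 − 55)] × 10⁻⁶ = 1360.61 + 365.72 = 1726.33 kN·m.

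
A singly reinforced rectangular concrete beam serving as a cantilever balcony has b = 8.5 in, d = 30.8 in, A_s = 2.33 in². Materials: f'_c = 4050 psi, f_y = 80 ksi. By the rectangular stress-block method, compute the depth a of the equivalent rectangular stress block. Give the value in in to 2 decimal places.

T = A_s f_y = 2.33 × 80 = 186.4 kips.
a = T/(0.85 f'_c b) = 186.4/(0.85 × 4.05 × 8.5) = 6.37 in.

a ≈ 6.37 in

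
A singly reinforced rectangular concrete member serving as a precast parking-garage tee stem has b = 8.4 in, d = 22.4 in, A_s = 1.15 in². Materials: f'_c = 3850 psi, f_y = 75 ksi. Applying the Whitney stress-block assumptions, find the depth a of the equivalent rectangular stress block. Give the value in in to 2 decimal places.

T = A_s f_y = 1.15 × 75 = 86.25 kips.
a = T/(0.85 f'_c b) = 86.25/(0.85 × 3.85 × 8.4) = 3.14 in.

a ≈ 3.14 in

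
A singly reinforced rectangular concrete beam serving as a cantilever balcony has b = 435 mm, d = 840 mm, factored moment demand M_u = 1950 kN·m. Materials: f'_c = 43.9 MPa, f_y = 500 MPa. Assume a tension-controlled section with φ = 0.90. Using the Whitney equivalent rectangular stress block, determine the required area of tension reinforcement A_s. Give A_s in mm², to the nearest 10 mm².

A_s ≈ 5770 mm²

M_n = M_u/φ = 1950/0.90 = 2166.67 kN·m.
With M_n = 0.85 f'_c a b (d − a/2), solve the quadratic for a:
a = d − √(d² − 2M_n/(0.85 f'_c b)) = 840 − √(840² − 2 × 2166.67×10⁶/(0.85 × 43.9 × 435)) = 177.70 mm.
A_s = 0.85 f'_c a b / f_y = 0.85 × 43.9 × 177.70 × 435 / 500 = 5768.9 mm².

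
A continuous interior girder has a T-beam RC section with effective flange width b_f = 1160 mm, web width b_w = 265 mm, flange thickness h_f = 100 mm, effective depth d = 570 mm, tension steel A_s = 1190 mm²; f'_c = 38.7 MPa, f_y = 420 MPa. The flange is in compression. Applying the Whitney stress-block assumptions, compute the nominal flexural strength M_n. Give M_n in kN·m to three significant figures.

M_n ≈ 282 kN·m

Tension: T = A_s f_y = 1190 × 420 = 499800 N.
Try a within the flange: a = T/(0.85 f'_c b_f) = 499800/(0.85 × 38.7 × 1160) = 13.10 mm.
Since a = 13.10 ≤ h_f = 100 mm, the stress block lies entirely in the flange; analyse as a rectangular beam of width b_f.
M_n = T(d − a/2) = 499800 × (570 − 6.55) = 281.61 × 10⁶ N·mm.
M_n = 281.61 kN·m.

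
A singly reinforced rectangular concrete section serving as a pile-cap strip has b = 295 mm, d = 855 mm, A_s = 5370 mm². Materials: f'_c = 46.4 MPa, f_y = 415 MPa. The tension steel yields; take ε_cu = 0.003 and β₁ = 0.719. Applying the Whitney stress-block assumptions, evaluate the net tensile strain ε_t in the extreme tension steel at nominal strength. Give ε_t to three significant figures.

a = A_s f_y/(0.85 f'_c b) = 191.54 mm.
β₁ = 0.719, so c = a/β₁ = 191.54/0.719 = 266.40 mm.
From the linear strain diagram with ε_cu = 0.003: ε_t = 0.003 (d − c)/c = 0.003 × (855 − 266.40)/266.40 = 0.00663.
Since ε_t ≥ 0.005, the section is tension-controlled.

ε_t ≈ 0.00663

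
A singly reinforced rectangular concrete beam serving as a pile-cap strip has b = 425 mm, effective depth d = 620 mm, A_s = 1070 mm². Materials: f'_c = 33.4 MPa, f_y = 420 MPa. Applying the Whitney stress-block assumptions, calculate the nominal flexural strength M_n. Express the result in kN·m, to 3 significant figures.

T = A_s f_y = 1070 × 420 = 449400 N = 449.4 kN.
From C = T: a = T/(0.85 f'_c b) = 449400/(0.85 × 33.4 × 425) = 37.25 mm.
M_n = T(d − a/2) = 449.4 kN × (620 − 18.625) mm = 270.26 kN·m.

M_n ≈ 270 kN·m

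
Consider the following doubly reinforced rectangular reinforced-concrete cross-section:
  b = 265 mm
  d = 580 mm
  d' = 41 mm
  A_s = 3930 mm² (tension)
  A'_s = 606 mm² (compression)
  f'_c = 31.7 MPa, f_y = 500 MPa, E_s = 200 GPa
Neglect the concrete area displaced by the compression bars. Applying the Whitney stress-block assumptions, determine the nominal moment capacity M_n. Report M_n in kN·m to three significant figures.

M_n ≈ 934 kN·m

Assume both tension and compression steel yield.
Net tension couple steel: A_s − A'_s = 3324 mm².
a = (A_s − A'_s) f_y / (0.85 f'_c b) = 1662000/(0.85 × 31.7 × 265) = 232.76 mm.
c = a/β₁ = 232.76/0.824 = 282.48 mm; ε'_s = 0.003(c − d')/c = 0.0026 ≥ f_y/E_s = 0.0025, so compression steel does yield.
M_n = (A_s − A'_s) f_y (d − a/2) + A'_s f_y (d − d') = [1662000 × (580 − 116.38) + 303000 × (580 − 41)] × 10⁻⁶ = 770.54 + 163.32 = 933.86 kN·m.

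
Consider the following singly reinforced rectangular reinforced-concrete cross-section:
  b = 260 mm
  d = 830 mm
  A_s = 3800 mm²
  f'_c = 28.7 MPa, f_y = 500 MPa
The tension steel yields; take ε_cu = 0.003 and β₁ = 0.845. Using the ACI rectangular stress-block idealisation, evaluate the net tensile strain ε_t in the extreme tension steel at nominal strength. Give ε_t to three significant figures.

ε_t ≈ 0.00402

a = A_s f_y/(0.85 f'_c b) = 299.56 mm.
β₁ = 0.845, so c = a/β₁ = 299.56/0.845 = 354.51 mm.
From the linear strain diagram with ε_cu = 0.003: ε_t = 0.003 (d − c)/c = 0.003 × (830 − 354.51)/354.51 = 0.00402.
ε_t is between 0.004 and 0.005 — transition zone.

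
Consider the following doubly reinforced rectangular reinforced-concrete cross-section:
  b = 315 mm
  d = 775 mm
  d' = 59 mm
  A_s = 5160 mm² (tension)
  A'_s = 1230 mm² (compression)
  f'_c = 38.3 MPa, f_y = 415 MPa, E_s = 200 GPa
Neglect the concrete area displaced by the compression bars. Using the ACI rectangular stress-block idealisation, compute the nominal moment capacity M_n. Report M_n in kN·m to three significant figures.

Assume both tension and compression steel yield.
Net tension couple steel: A_s − A'_s = 3930 mm².
a = (A_s − A'_s) f_y / (0.85 f'_c b) = 1630950/(0.85 × 38.3 × 315) = 159.04 mm.
c = a/β₁ = 159.04/0.776 = 204.95 mm; ε'_s = 0.003(c − d')/c = 0.0021 ≥ f_y/E_s = 0.0021, so compression steel does yield.
M_n = (A_s − A'_s) f_y (d − a/2) + A'_s f_y (d − d') = [1630950 × (775 − 79.52) + 510450 × (775 − 59)] × 10⁻⁶ = 1134.29 + 365.48 = 1499.77 kN·m.

M_n ≈ 1500 kN·m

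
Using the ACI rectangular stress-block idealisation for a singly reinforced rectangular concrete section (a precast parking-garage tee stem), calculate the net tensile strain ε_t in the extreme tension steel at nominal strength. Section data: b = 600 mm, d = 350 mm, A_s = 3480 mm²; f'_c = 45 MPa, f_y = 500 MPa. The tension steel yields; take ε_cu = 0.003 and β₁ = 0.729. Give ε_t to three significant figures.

a = A_s f_y/(0.85 f'_c b) = 75.82 mm.
β₁ = 0.729, so c = a/β₁ = 75.82/0.729 = 104.01 mm.
From the linear strain diagram with ε_cu = 0.003: ε_t = 0.003 (d − c)/c = 0.003 × (350 − 104.01)/104.01 = 0.00710.
Since ε_t ≥ 0.005, the section is tension-controlled.

ε_t ≈ 0.00710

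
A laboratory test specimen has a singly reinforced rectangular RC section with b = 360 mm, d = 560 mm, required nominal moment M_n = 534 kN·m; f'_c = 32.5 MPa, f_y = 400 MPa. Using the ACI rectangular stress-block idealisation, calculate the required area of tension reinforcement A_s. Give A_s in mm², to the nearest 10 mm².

With M_n = 0.85 f'_c a b (d − a/2), solve the quadratic for a:
a = d − √(d² − 2M_n/(0.85 f'_c b)) = 560 − √(560² − 2 × 534×10⁶/(0.85 × 32.5 × 360)) = 105.90 mm.
A_s = 0.85 f'_c a b / f_y = 0.85 × 32.5 × 105.90 × 360 / 400 = 2632.9 mm².

A_s ≈ 2630 mm²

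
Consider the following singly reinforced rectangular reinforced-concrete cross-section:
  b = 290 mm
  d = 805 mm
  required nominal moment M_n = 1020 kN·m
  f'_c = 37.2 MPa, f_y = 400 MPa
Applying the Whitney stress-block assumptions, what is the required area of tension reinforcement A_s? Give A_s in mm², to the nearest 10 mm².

With M_n = 0.85 f'_c a b (d − a/2), solve the quadratic for a:
a = d − √(d² − 2M_n/(0.85 f'_c b)) = 805 − √(805² − 2 × 1020×10⁶/(0.85 × 37.2 × 290)) = 152.65 mm.
A_s = 0.85 f'_c a b / f_y = 0.85 × 37.2 × 152.65 × 290 / 400 = 3499.4 mm².

A_s ≈ 3500 mm²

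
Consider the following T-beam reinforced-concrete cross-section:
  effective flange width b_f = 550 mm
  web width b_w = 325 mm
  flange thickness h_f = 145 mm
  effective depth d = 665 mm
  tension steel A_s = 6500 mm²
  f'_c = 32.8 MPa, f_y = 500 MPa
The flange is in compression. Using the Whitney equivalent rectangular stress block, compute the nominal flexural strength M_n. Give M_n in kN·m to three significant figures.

Tension: T = A_s f_y = 6500 × 500 = 3250000 N.
Try a within the flange: a = T/(0.85 f'_c b_f) = 3250000/(0.85 × 32.8 × 550) = 211.95 mm.
a = 211.95 > h_f = 145 mm: the block extends into the web. Split into flange-overhang and web parts.
C_f = 0.85 f'_c (b_f − b_w) h_f = 0.85 × 32.8 × (550 − 325) × 145 = 909585 N.
Remaining web compression depth: a_w = (T − C_f)/(0.85 f'_c b_w) = (3250000 − 909585)/(0.85 × 32.8 × 325) = 258.30 mm.
M_n = C_f(d − h_f/2) + (T − C_f)(d − a_w/2) = 909585 × (665 − 72.5) + 2340415 × (665 − 129.15) = 538.93 + 1254.11 = 1793.04 × 10⁶ N·mm.
M_n = 1793.04 kN·m.

M_n ≈ 1790 kN·m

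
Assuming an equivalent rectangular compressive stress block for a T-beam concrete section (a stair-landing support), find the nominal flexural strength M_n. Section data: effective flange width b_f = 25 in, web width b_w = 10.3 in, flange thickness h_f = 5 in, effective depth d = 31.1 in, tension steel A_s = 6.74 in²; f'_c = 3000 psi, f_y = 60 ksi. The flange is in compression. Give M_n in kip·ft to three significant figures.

M_n ≈ 934 kip·ft

Tension: T = A_s f_y = 6.74 × 60 = 404.4 kips.
Try a within the flange: a = T/(0.85 f'_c b_f) = 404.4/(0.85 × 3 × 25) = 6.344 in.
a = 6.344 > h_f = 5 in: the block extends into the web. Split into flange-overhang and web parts.
C_f = 0.85 f'_c (b_f − b_w) h_f = 0.85 × 3 × (25 − 10.3) × 5 = 187.4 kips.
Remaining web compression depth: a_w = (T − C_f)/(0.85 f'_c b_w) = (404.4 − 187.4)/(0.85 × 3 × 10.3) = 8.262 in.
M_n = C_f(d − h_f/2) + (T − C_f)(d − a_w/2) = 187.4 × (31.1 − 2.5) + 217 × (31.1 − 4.131) = 5359.6 + 5852.3 = 11211.9 kip·in.
M_n = 11211.9/12 = 934.33 kip·ft.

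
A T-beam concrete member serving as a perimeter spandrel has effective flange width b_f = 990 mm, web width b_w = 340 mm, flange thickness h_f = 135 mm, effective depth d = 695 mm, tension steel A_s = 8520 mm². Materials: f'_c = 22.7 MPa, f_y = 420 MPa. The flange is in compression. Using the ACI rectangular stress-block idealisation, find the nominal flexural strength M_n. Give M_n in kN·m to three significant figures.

M_n ≈ 2100 kN·m

Tension: T = A_s f_y = 8520 × 420 = 3578400 N.
Try a within the flange: a = T/(0.85 f'_c b_f) = 3578400/(0.85 × 22.7 × 990) = 187.33 mm.
a = 187.33 > h_f = 135 mm: the block extends into the web. Split into flange-overhang and web parts.
C_f = 0.85 f'_c (b_f − b_w) h_f = 0.85 × 22.7 × (990 − 340) × 135 = 1693136 N.
Remaining web compression depth: a_w = (T − C_f)/(0.85 f'_c b_w) = (3578400 − 1693136)/(0.85 × 22.7 × 340) = 287.37 mm.
M_n = C_f(d − h_f/2) + (T − C_f)(d − a_w/2) = 1693136 × (695 − 67.5) + 1885264 × (695 − 143.685) = 1062.44 + 1039.37 = 2101.81 × 10⁶ N·mm.
M_n = 2101.81 kN·m.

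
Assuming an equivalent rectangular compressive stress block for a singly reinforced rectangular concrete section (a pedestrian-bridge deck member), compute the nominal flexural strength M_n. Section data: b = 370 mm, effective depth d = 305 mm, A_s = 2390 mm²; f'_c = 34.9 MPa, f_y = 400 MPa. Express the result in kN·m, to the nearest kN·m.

T = A_s f_y = 2390 × 400 = 956000 N = 956 kN.
From C = T: a = T/(0.85 f'_c b) = 956000/(0.85 × 34.9 × 370) = 87.10 mm.
M_n = T(d − a/2) = 956 kN × (305 − 43.55) mm = 249.95 kN·m.

M_n ≈ 250 kN·m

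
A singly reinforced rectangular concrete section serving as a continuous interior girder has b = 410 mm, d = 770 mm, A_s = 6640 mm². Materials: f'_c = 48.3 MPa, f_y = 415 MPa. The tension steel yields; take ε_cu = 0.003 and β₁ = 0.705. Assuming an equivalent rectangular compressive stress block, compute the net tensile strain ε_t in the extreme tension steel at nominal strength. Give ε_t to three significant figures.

ε_t ≈ 0.00695

a = A_s f_y/(0.85 f'_c b) = 163.71 mm.
β₁ = 0.705, so c = a/β₁ = 163.71/0.705 = 232.21 mm.
From the linear strain diagram with ε_cu = 0.003: ε_t = 0.003 (d − c)/c = 0.003 × (770 − 232.21)/232.21 = 0.00695.
Since ε_t ≥ 0.005, the section is tension-controlled.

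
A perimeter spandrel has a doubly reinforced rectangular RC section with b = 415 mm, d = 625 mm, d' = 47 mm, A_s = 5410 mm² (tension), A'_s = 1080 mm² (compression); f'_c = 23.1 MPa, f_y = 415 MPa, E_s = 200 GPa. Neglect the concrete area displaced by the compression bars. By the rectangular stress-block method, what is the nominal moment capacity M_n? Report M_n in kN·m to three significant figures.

Assume both tension and compression steel yield.
Net tension couple steel: A_s − A'_s = 4330 mm².
a = (A_s − A'_s) f_y / (0.85 f'_c b) = 1796950/(0.85 × 23.1 × 415) = 220.52 mm.
c = a/β₁ = 220.52/0.85 = 259.44 mm; ε'_s = 0.003(c − d')/c = 0.0025 ≥ f_y/E_s = 0.0021, so compression steel does yield.
M_n = (A_s − A'_s) f_y (d − a/2) + A'_s f_y (d − d') = [1796950 × (625 − 110.26) + 448200 × (625 − 47)] × 10⁻⁶ = 924.96 + 259.06 = 1184.02 kN·m.

M_n ≈ 1180 kN·m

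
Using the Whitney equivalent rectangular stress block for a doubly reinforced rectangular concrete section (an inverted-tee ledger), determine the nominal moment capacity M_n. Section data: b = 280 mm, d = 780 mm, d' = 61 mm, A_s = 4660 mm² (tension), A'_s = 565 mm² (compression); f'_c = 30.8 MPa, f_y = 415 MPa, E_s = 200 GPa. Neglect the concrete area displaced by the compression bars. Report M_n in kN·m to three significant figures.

Assume both tension and compression steel yield.
Net tension couple steel: A_s − A'_s = 4095 mm².
a = (A_s − A'_s) f_y / (0.85 f'_c b) = 1699425/(0.85 × 30.8 × 280) = 231.83 mm.
c = a/β₁ = 231.83/0.83 = 279.31 mm; ε'_s = 0.003(c − d')/c = 0.0023 ≥ f_y/E_s = 0.0021, so compression steel does yield.
M_n = (A_s − A'_s) f_y (d − a/2) + A'_s f_y (d − d') = [1699425 × (780 − 115.915) + 234475 × (780 − 61)] × 10⁻⁶ = 1128.56 + 168.59 = 1297.15 kN·m.

M_n ≈ 1300 kN·m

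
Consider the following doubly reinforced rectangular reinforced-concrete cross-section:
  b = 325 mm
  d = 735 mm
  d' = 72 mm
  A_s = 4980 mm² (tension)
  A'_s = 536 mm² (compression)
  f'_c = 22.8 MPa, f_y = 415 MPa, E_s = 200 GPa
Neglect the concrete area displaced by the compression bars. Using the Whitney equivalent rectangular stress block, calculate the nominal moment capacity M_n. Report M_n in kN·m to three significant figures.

M_n ≈ 1230 kN·m

Assume both tension and compression steel yield.
Net tension couple steel: A_s − A'_s = 4444 mm².
a = (A_s − A'_s) f_y / (0.85 f'_c b) = 1844260/(0.85 × 22.8 × 325) = 292.81 mm.
c = a/β₁ = 292.81/0.85 = 344.48 mm; ε'_s = 0.003(c − d')/c = 0.0024 ≥ f_y/E_s = 0.0021, so compression steel does yield.
M_n = (A_s − A'_s) f_y (d − a/2) + A'_s f_y (d − d') = [1844260 × (735 − 146.405) + 222440 × (735 − 72)] × 10⁻⁶ = 1085.52 + 147.48 = 1233.00 kN·m.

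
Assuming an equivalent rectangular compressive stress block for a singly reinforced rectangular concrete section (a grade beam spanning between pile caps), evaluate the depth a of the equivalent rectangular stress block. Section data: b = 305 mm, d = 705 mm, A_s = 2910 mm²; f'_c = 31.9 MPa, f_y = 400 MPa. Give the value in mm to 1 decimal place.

a ≈ 140.7 mm

T = A_s f_y = 2910 × 400 = 1164000 N = 1164 kN.
Setting C = 0.85 f'_c a b equal to T: a = 1164000/(0.85 × 31.9 × 305) = 140.7 mm.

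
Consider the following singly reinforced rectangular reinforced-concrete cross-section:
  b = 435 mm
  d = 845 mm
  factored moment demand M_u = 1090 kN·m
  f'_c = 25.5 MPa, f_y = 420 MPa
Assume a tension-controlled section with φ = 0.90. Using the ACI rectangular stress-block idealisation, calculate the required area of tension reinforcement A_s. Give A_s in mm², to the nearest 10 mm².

M_n = M_u/φ = 1090/0.90 = 1211.11 kN·m.
With M_n = 0.85 f'_c a b (d − a/2), solve the quadratic for a:
a = d − √(d² − 2M_n/(0.85 f'_c b)) = 845 − √(845² − 2 × 1211.11×10⁶/(0.85 × 25.5 × 435)) = 168.89 mm.
A_s = 0.85 f'_c a b / f_y = 0.85 × 25.5 × 168.89 × 435 / 420 = 3791.4 mm².

A_s ≈ 3790 mm²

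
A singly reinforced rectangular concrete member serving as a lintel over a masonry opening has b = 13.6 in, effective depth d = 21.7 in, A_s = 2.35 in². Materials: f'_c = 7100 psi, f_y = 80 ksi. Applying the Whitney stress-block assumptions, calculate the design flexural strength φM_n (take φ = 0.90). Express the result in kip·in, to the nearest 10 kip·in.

φM_n ≈ 3480 kip·in

T = A_s f_y = 2.35 × 80 = 188 kips.
a = T/(0.85 f'_c b) = 188/(0.85 × 7.1 × 13.6) = 2.291 in.
M_n = T(d − a/2) = 188 × (21.7 − 1.1455) = 3864.2 kip·in.
φM_n = 0.90 × 3864.2 = 3477.8 kip·in.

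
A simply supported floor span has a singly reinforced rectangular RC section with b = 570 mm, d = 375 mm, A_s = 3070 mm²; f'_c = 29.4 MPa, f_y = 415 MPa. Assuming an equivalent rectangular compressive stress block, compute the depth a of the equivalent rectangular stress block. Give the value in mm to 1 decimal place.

T = A_s f_y = 3070 × 415 = 1274050 N = 1274.05 kN.
Setting C = 0.85 f'_c a b equal to T: a = 1274050/(0.85 × 29.4 × 570) = 89.4 mm.

a ≈ 89.4 mm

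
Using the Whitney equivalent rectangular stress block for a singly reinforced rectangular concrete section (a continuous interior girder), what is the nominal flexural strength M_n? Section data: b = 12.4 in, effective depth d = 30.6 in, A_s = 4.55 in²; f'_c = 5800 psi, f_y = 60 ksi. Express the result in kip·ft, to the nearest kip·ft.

M_n ≈ 645 kip·ft

T = A_s f_y = 4.55 × 60 = 273 kips.
a = T/(0.85 f'_c b) = 273/(0.85 × 5.8 × 12.4) = 4.466 in.
M_n = T(d − a/2) = 273 × (30.6 − 2.233) = 7744.2 kip·in = 7744.2/12 = 645.35 kip·ft.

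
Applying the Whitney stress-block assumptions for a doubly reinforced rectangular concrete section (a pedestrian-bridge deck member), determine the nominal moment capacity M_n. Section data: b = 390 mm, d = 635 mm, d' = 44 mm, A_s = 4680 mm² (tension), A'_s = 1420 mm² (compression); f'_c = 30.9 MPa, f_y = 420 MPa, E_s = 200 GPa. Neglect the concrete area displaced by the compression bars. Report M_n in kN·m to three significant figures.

M_n ≈ 1130 kN·m

Assume both tension and compression steel yield.
Net tension couple steel: A_s − A'_s = 3260 mm².
a = (A_s − A'_s) f_y / (0.85 f'_c b) = 1369200/(0.85 × 30.9 × 390) = 133.67 mm.
c = a/β₁ = 133.67/0.829 = 161.24 mm; ε'_s = 0.003(c − d')/c = 0.0022 ≥ f_y/E_s = 0.0021, so compression steel does yield.
M_n = (A_s − A'_s) f_y (d − a/2) + A'_s f_y (d − d') = [1369200 × (635 − 66.835) + 596400 × (635 − 44)] × 10⁻⁶ = 777.93 + 352.47 = 1130.40 kN·m.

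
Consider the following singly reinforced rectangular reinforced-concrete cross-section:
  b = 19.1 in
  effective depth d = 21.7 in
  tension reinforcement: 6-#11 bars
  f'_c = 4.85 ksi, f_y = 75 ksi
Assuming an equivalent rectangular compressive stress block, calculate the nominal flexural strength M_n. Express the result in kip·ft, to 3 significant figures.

M_n ≈ 1010 kip·ft

A_s = 6 × 1.56 = 9.36 in².
T = A_s f_y = 9.36 × 75 = 702 kips.
a = T/(0.85 f'_c b) = 702/(0.85 × 4.85 × 19.1) = 8.915 in.
M_n = T(d − a/2) = 702 × (21.7 − 4.4575) = 12104.2 kip·in = 12104.2/12 = 1008.68 kip·ft.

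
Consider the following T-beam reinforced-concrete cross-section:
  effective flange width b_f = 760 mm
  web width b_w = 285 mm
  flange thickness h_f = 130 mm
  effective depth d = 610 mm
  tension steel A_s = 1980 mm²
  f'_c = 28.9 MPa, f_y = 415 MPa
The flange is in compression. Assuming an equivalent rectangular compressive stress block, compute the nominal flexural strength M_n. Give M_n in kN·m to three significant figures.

M_n ≈ 483 kN·m

Tension: T = A_s f_y = 1980 × 415 = 821700 N.
Try a within the flange: a = T/(0.85 f'_c b_f) = 821700/(0.85 × 28.9 × 760) = 44.01 mm.
Since a = 44.01 ≤ h_f = 130 mm, the stress block lies entirely in the flange; analyse as a rectangular beam of width b_f.
M_n = T(d − a/2) = 821700 × (610 − 22.005) = 483.16 × 10⁶ N·mm.
M_n = 483.16 kN·m.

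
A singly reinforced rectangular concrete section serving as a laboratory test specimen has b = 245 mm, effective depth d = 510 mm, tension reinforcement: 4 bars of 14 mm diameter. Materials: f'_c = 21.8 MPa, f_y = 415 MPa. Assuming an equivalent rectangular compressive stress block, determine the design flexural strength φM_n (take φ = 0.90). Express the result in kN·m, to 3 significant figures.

A_s = 4 × 154 = 616 mm².
T = A_s f_y = 616 × 415 = 255640 N = 255.64 kN.
From C = T: a = T/(0.85 f'_c b) = 255640/(0.85 × 21.8 × 245) = 56.31 mm.
M_n = T(d − a/2) = 255.64 kN × (510 − 28.155) mm = 123.18 kN·m.
φM_n = 0.90 × 123.18 = 110.86 kN·m.

φM_n ≈ 111 kN·m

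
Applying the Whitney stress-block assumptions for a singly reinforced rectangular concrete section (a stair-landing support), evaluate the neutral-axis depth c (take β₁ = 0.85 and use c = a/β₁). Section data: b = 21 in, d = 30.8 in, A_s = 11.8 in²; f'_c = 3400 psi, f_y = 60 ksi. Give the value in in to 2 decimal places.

c ≈ 13.72 in

T = A_s f_y = 11.8 × 60 = 708 kips.
a = T/(0.85 f'_c b) = 708/(0.85 × 3.4 × 21) = 11.6658 in.
With β₁ = 0.85, c = a/β₁ = 11.6658/0.85 = 13.72 in.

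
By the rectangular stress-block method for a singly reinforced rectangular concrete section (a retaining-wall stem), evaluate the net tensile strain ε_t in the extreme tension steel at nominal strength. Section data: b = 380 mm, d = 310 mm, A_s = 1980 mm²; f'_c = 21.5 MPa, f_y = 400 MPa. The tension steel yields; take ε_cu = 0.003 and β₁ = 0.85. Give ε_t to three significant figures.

a = A_s f_y/(0.85 f'_c b) = 114.05 mm.
β₁ = 0.85, so c = a/β₁ = 114.05/0.85 = 134.18 mm.
From the linear strain diagram with ε_cu = 0.003: ε_t = 0.003 (d − c)/c = 0.003 × (310 − 134.18)/134.18 = 0.00393.
ε_t < 0.004 — the section is over-reinforced for flexure under ACI limits.

ε_t ≈ 0.00393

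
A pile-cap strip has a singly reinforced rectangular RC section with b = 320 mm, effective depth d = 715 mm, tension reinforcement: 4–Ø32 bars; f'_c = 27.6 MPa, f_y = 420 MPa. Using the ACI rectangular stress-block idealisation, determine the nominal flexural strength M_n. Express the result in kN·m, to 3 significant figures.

A_s = 4 × 804 = 3216 mm².
T = A_s f_y = 3216 × 420 = 1350720 N = 1350.72 kN.
From C = T: a = T/(0.85 f'_c b) = 1350720/(0.85 × 27.6 × 320) = 179.92 mm.
M_n = T(d − a/2) = 1350.72 kN × (715 − 89.96) mm = 844.25 kN·m.

M_n ≈ 844 kN·m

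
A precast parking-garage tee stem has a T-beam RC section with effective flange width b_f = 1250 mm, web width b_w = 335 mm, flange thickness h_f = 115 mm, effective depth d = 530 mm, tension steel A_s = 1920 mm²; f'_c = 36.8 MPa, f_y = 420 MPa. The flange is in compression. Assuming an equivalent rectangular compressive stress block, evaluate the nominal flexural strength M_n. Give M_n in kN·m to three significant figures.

Tension: T = A_s f_y = 1920 × 420 = 806400 N.
Try a within the flange: a = T/(0.85 f'_c b_f) = 806400/(0.85 × 36.8 × 1250) = 20.62 mm.
Since a = 20.62 ≤ h_f = 115 mm, the stress block lies entirely in the flange; analyse as a rectangular beam of width b_f.
M_n = T(d − a/2) = 806400 × (530 − 10.31) = 419.08 × 10⁶ N·mm.
M_n = 419.08 kN·m.

M_n ≈ 419 kN·m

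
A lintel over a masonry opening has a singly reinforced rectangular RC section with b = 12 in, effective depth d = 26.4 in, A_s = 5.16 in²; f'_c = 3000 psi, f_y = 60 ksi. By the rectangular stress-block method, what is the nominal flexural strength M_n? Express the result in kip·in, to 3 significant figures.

T = A_s f_y = 5.16 × 60 = 309.6 kips.
a = T/(0.85 f'_c b) = 309.6/(0.85 × 3 × 12) = 10.118 in.
M_n = T(d − a/2) = 309.6 × (26.4 − 5.059) = 6607.2 kip·in.

M_n ≈ 6610 kip·in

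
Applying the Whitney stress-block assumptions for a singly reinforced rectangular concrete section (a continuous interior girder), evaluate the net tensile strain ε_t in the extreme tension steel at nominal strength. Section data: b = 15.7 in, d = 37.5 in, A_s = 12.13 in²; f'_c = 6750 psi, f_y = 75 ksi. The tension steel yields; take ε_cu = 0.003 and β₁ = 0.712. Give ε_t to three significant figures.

a = A_s f_y/(0.85 f'_c b) = 10.099 in.
β₁ = 0.712, so c = a/β₁ = 10.099/0.712 = 14.184 in.
From the linear strain diagram with ε_cu = 0.003: ε_t = 0.003 (d − c)/c = 0.003 × (37.5 − 14.184)/14.184 = 0.00493.
ε_t is between 0.004 and 0.005 — transition zone.

ε_t ≈ 0.00493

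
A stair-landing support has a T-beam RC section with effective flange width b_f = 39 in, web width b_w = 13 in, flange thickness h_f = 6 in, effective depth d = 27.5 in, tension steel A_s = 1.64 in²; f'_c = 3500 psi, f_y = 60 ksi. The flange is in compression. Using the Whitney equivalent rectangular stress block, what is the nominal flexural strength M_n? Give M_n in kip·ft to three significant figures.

M_n ≈ 222 kip·ft

Tension: T = A_s f_y = 1.64 × 60 = 98.4 kips.
Try a within the flange: a = T/(0.85 f'_c b_f) = 98.4/(0.85 × 3.5 × 39) = 0.848 in.
Since a = 0.848 ≤ h_f = 6 in, the stress block lies entirely in the flange; analyse as a rectangular beam of width b_f.
M_n = T(d − a/2) = 98.4 × (27.5 − 0.424) = 2664.3 kip·in.
M_n = 2664.3/12 = 222.03 kip·ft.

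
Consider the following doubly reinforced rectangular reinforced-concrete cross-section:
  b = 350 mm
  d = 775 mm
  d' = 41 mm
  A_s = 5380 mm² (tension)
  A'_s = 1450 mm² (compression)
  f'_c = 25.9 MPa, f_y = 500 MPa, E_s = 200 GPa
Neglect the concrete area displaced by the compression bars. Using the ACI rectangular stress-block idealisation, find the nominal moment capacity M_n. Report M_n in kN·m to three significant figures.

Assume both tension and compression steel yield.
Net tension couple steel: A_s − A'_s = 3930 mm².
a = (A_s − A'_s) f_y / (0.85 f'_c b) = 1965000/(0.85 × 25.9 × 350) = 255.02 mm.
c = a/β₁ = 255.02/0.85 = 300.02 mm; ε'_s = 0.003(c − d')/c = 0.0026 ≥ f_y/E_s = 0.0025, so compression steel does yield.
M_n = (A_s − A'_s) f_y (d − a/2) + A'_s f_y (d − d') = [1965000 × (775 − 127.51) + 725000 × (775 − 41)] × 10⁻⁶ = 1272.32 + 532.15 = 1804.47 kN·m.

M_n ≈ 1800 kN·m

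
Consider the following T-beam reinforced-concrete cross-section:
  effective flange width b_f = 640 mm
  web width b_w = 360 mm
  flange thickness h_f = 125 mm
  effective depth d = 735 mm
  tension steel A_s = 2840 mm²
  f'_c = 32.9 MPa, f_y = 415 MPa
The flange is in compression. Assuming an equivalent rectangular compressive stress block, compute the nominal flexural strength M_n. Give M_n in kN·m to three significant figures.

M_n ≈ 827 kN·m

Tension: T = A_s f_y = 2840 × 415 = 1178600 N.
Try a within the flange: a = T/(0.85 f'_c b_f) = 1178600/(0.85 × 32.9 × 640) = 65.85 mm.
Since a = 65.85 ≤ h_f = 125 mm, the stress block lies entirely in the flange; analyse as a rectangular beam of width b_f.
M_n = T(d − a/2) = 1178600 × (735 − 32.925) = 827.47 × 10⁶ N·mm.
M_n = 827.47 kN·m.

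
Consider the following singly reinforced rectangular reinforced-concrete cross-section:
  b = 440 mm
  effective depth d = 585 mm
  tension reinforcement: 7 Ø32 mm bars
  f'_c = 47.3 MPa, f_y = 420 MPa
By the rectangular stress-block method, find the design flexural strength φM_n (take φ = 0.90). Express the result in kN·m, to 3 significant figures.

A_s = 7 × 804 = 5628 mm².
T = A_s f_y = 5628 × 420 = 2363760 N = 2363.76 kN.
From C = T: a = T/(0.85 f'_c b) = 2363760/(0.85 × 47.3 × 440) = 133.62 mm.
M_n = T(d − a/2) = 2363.76 kN × (585 − 66.81) mm = 1224.88 kN·m.
φM_n = 0.90 × 1224.88 = 1102.39 kN·m.

φM_n ≈ 1100 kN·m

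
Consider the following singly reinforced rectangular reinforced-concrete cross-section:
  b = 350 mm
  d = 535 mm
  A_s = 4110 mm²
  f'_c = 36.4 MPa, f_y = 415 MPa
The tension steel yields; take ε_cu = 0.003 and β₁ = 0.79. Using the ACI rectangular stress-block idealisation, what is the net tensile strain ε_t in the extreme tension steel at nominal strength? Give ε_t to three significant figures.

ε_t ≈ 0.00505

a = A_s f_y/(0.85 f'_c b) = 157.51 mm.
β₁ = 0.79, so c = a/β₁ = 157.51/0.79 = 199.38 mm.
From the linear strain diagram with ε_cu = 0.003: ε_t = 0.003 (d − c)/c = 0.003 × (535 − 199.38)/199.38 = 0.00505.
Since ε_t ≥ 0.005, the section is tension-controlled.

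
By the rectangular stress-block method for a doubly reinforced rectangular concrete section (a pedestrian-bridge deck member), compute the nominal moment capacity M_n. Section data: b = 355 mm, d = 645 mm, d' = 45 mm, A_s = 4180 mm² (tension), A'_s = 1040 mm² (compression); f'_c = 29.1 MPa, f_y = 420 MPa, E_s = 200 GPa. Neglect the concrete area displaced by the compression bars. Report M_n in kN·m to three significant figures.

M_n ≈ 1010 kN·m

Assume both tension and compression steel yield.
Net tension couple steel: A_s − A'_s = 3140 mm².
a = (A_s − A'_s) f_y / (0.85 f'_c b) = 1318800/(0.85 × 29.1 × 355) = 150.19 mm.
c = a/β₁ = 150.19/0.842 = 178.37 mm; ε'_s = 0.003(c − d')/c = 0.0022 ≥ f_y/E_s = 0.0021, so compression steel does yield.
M_n = (A_s − A'_s) f_y (d − a/2) + A'_s f_y (d − d') = [1318800 × (645 − 75.095) + 436800 × (645 − 45)] × 10⁻⁶ = 751.59 + 262.08 = 1013.67 kN·m.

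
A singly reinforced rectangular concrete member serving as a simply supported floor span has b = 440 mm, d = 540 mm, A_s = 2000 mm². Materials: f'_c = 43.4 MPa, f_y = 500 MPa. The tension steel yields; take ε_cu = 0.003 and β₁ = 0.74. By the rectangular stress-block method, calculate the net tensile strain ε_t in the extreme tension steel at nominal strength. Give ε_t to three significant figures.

ε_t ≈ 0.0165

a = A_s f_y/(0.85 f'_c b) = 61.61 mm.
β₁ = 0.74, so c = a/β₁ = 61.61/0.74 = 83.26 mm.
From the linear strain diagram with ε_cu = 0.003: ε_t = 0.003 (d − c)/c = 0.003 × (540 − 83.26)/83.26 = 0.0165.
Since ε_t ≥ 0.005, the section is tension-controlled.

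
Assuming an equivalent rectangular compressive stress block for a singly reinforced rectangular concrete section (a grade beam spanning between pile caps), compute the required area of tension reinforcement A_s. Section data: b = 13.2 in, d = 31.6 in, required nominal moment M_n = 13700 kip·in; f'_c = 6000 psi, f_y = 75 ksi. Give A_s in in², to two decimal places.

From M_n = 0.85 f'_c a b (d − a/2):
a = d − √(d² − 2M_n/(0.85 f'_c b)) = 31.6 − √(31.6² − 2 × 13700/(0.85 × 6 × 13.2)) = 7.278 in.
A_s = 0.85 f'_c a b / f_y = 0.85 × 6 × 7.278 × 13.2 / 75 = 6.533 in².

A_s ≈ 6.53 in²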